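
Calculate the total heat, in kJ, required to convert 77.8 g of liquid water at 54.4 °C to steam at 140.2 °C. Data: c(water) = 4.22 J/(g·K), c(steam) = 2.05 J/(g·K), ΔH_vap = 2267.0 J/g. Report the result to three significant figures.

q = 198 kJ

q1 (heat water 54.4→100.0 °C): 77.8 × 4.22 × 45.6 = 14971 J
q2 (vaporize at 100 °C): 77.8 × 2267.0 = 176373 J
q3 (heat steam 100.0→140.2 °C): 77.8 × 2.05 × 40.2 = 6411 J
Total: 14971 + 176373 + 6411 = 197755 J = 198 kJ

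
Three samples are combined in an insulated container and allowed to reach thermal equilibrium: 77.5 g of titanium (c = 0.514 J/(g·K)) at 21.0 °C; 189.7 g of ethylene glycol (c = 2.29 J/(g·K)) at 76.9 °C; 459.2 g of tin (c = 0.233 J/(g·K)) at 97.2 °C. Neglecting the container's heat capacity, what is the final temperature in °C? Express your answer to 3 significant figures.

T_f = 76.8 °C

Σ mᵢcᵢ(T − Tᵢ) = 0  ⇒  T = Σ mᵢcᵢTᵢ / Σ mᵢcᵢ
Σ mᵢcᵢ = 77.5×0.514 + 189.7×2.29 + 459.2×0.233 = 581.2416
Σ mᵢcᵢTᵢ = 39.835×21.0 + 434.413×76.9 + 106.9936×97.2 = 44643
T = 44643 / 581.2416 = 76.81 °C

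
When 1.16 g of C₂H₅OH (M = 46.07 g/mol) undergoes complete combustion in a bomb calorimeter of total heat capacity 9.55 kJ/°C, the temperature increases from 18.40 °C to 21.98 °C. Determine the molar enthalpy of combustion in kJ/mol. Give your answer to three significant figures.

ΔH = -1360 kJ/mol

ΔT = 21.98 − 18.40 = 3.58 °C
q_cal = C_cal × ΔT = 9.55 × 3.58 = 34.189 kJ
n = 1.16 / 46.07 = 0.02518 mol
q_rxn = −q_cal = -34.189 kJ
ΔH = -34.189 / 0.02518 = -1358 kJ/mol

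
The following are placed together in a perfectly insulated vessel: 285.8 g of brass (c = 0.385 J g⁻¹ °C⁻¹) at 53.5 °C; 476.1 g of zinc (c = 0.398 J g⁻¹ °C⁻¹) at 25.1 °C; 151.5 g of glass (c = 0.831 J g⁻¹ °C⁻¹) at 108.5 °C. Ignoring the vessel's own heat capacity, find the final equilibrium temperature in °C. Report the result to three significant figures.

Σ mᵢcᵢ(T − Tᵢ) = 0  ⇒  T = Σ mᵢcᵢTᵢ / Σ mᵢcᵢ
Σ mᵢcᵢ = 285.8×0.385 + 476.1×0.398 + 151.5×0.831 = 425.4173
Σ mᵢcᵢTᵢ = 110.033×53.5 + 189.4878×25.1 + 125.8965×108.5 = 24303
T = 24303 / 425.4173 = 57.13 °C

T_f = 57.1 °C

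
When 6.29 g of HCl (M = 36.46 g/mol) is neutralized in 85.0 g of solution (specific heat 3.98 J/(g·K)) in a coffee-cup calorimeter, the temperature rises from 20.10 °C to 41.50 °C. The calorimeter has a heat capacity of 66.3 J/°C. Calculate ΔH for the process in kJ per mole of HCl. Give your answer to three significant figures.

ΔH = -50.2 kJ/mol

|ΔT| = |41.50 − 20.10| = 21.40 °C
|q_surr| = (85.0 × 3.98 + 66.3) × 21.40 = 404.6 × 21.40 = 8658 J
n(HCl) = 6.29 / 36.46 = 0.1725 mol
Temperature rose, so q_rxn = −|q_surr| = -8.658 kJ
ΔH = q_rxn / n = -50.19 kJ/mol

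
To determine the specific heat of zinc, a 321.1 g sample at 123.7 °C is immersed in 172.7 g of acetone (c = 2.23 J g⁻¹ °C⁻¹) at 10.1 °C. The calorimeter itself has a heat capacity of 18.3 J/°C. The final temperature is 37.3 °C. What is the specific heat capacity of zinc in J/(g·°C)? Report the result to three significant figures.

c = 0.396 J/(g·°C)

q_gained = (172.7 × 2.23 + 18.3) × (37.3 − 10.1) = 10973 J
q_lost = 321.1 × c × (123.7 − 37.3) = 27743.04 c
Set equal: c = 10973 / 27743.04 = 0.396 J/(g·°C)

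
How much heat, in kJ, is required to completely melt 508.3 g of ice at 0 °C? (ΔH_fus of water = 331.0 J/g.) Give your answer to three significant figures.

q = m × ΔH_fus = 508.3 × 331.0 = 168200 J = 168 kJ

q = 168 kJ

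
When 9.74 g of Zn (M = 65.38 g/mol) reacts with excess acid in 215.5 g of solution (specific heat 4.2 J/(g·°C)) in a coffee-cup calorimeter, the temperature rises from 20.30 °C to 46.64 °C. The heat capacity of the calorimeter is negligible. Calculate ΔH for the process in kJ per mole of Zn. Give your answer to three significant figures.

ΔH = -160 kJ/mol

|ΔT| = |46.64 − 20.30| = 26.34 °C
|q_surr| = (215.5 × 4.2) × 26.34 = 905.1 × 26.34 = 23840 J
n(Zn) = 9.74 / 65.38 = 0.1490 mol
Temperature rose, so q_rxn = −|q_surr| = -23.84 kJ
ΔH = q_rxn / n = -160.0 kJ/mol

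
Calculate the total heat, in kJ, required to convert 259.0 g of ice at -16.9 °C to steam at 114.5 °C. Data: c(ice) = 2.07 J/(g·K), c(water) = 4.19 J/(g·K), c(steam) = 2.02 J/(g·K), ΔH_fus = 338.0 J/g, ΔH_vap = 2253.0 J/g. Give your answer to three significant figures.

q = 796 kJ

q1 (heat ice -16.9→0.0 °C): 259.0 × 2.07 × 16.9 = 9061 J
q2 (melt at 0 °C): 259.0 × 338.0 = 87542 J
q3 (heat water 0.0→100.0 °C): 259.0 × 4.19 × 100.0 = 108521 J
q4 (vaporize at 100 °C): 259.0 × 2253.0 = 583527 J
q5 (heat steam 100.0→114.5 °C): 259.0 × 2.02 × 14.5 = 7586 J
Total: 9061 + 87542 + 108521 + 583527 + 7586 = 796237 J = 796 kJ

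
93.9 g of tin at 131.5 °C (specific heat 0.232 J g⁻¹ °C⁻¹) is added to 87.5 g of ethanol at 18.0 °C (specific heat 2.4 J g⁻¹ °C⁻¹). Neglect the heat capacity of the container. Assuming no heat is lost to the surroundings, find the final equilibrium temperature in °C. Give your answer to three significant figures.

T_f = 28.7 °C

Heat lost by tin = heat gained by ethanol.
(93.9)(0.232)(131.5 − T) = (87.5)(2.4)(T − 18.0)
21.7848 (131.5 − T) = 210 (T − 18.0)
2864.7 − 21.7848 T = 210 T − 3780.0
6644.7 = 231.7848 T
T = 28.67 °C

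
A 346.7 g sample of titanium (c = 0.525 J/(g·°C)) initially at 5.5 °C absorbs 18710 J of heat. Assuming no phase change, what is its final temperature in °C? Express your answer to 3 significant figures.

T_f = 108 °C

ΔT = q / (m c) = 18710 / (346.7 × 0.525) = 102.8 °C
T_f = 5.5 + 102.8 = 108.3 °C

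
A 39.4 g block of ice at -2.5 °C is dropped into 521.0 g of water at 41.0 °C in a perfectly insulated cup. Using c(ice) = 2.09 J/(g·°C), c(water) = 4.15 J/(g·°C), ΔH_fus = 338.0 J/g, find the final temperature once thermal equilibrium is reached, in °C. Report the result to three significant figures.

T_f = 32.3 °C

Heat to bring ice to 0 °C and melt it: q₁ = 39.4×2.09×2.5 + 39.4×338.0 = 13523 J
Heat the water can supply cooling to 0 °C: 521.0×4.15×41.0 = 88648.2 J > q₁, so all ice melts.
Energy balance: 521.0×4.15×(41.0 − T) = 13523 + 39.4×4.15×(T − 0)
2162.15(41.0 − T) = 13523 + 163.51 T
88648.2 − 13523 = 2325.66 T
T = 75125.2 / 2325.66 = 32.30 °C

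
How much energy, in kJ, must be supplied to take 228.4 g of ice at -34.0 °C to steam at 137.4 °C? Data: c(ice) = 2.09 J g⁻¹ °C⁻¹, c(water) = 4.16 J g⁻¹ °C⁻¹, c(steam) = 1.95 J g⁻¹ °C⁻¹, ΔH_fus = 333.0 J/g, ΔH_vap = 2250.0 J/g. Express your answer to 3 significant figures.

q1 (heat ice -34.0→0.0 °C): 228.4 × 2.09 × 34.0 = 16230 J
q2 (melt at 0 °C): 228.4 × 333.0 = 76057 J
q3 (heat water 0.0→100.0 °C): 228.4 × 4.16 × 100.0 = 95014 J
q4 (vaporize at 100 °C): 228.4 × 2250.0 = 513900 J
q5 (heat steam 100.0→137.4 °C): 228.4 × 1.95 × 37.4 = 16657 J
Total: 16230 + 76057 + 95014 + 513900 + 16657 = 717858 J = 718 kJ

q = 718 kJ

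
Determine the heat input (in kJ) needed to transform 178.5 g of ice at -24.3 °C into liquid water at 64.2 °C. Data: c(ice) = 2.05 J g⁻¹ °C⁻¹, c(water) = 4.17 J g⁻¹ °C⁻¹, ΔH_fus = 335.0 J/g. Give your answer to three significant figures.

q1 (heat ice -24.3→0.0 °C): 178.5 × 2.05 × 24.3 = 8892 J
q2 (melt at 0 °C): 178.5 × 335.0 = 59798 J
q3 (heat water 0.0→64.2 °C): 178.5 × 4.17 × 64.2 = 47787 J
Total: 8892 + 59798 + 47787 = 116477 J = 116 kJ

q = 116 kJ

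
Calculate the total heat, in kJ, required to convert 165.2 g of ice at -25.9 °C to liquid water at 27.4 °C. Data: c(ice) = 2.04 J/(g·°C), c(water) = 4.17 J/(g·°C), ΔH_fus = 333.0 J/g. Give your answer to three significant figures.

q1 (heat ice -25.9→0.0 °C): 165.2 × 2.04 × 25.9 = 8729 J
q2 (melt at 0 °C): 165.2 × 333.0 = 55012 J
q3 (heat water 0.0→27.4 °C): 165.2 × 4.17 × 27.4 = 18875 J
Total: 8729 + 55012 + 18875 = 82616 J = 82.6 kJ

q = 82.6 kJ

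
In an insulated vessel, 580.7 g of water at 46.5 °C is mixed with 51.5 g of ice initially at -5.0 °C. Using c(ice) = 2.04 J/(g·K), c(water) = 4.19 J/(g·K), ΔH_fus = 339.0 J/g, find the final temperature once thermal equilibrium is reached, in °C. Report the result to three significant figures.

Heat to bring ice to 0 °C and melt it: q₁ = 51.5×2.04×5.0 + 51.5×339.0 = 17984 J
Heat the water can supply cooling to 0 °C: 580.7×4.19×46.5 = 113141 J > q₁, so all ice melts.
Energy balance: 580.7×4.19×(46.5 − T) = 17984 + 51.5×4.19×(T − 0)
2433.133(46.5 − T) = 17984 + 215.785 T
113141 − 17984 = 2648.918 T
T = 95157 / 2648.918 = 35.92 °C

T_f = 35.9 °C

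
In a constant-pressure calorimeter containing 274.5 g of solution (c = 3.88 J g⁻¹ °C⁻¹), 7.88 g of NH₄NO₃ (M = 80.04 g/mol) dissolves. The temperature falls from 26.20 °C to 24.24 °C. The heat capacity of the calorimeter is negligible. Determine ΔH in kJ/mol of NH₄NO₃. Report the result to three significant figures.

ΔH = 21.2 kJ/mol

|ΔT| = |24.24 − 26.20| = 1.96 °C
|q_surr| = (274.5 × 3.88) × 1.96 = 1065.06 × 1.96 = 2088 J
n(NH₄NO₃) = 7.88 / 80.04 = 0.09845 mol
Temperature fell, so q_rxn = +|q_surr| = 2.088 kJ
ΔH = q_rxn / n = 21.21 kJ/mol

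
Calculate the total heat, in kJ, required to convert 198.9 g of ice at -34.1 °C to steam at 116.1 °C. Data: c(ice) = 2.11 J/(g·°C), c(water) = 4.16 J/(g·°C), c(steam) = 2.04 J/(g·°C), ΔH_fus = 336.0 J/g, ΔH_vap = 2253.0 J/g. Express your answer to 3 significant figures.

q1 (heat ice -34.1→0.0 °C): 198.9 × 2.11 × 34.1 = 14311 J
q2 (melt at 0 °C): 198.9 × 336.0 = 66830 J
q3 (heat water 0.0→100.0 °C): 198.9 × 4.16 × 100.0 = 82742 J
q4 (vaporize at 100 °C): 198.9 × 2253.0 = 448122 J
q5 (heat steam 100.0→116.1 °C): 198.9 × 2.04 × 16.1 = 6533 J
Total: 14311 + 66830 + 82742 + 448122 + 6533 = 618538 J = 619 kJ

q = 619 kJ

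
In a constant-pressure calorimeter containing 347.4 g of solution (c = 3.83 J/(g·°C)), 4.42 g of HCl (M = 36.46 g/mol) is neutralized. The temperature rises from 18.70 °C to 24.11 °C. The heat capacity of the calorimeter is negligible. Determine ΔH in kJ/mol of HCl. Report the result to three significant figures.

ΔH = -59.4 kJ/mol

|ΔT| = |24.11 − 18.70| = 5.41 °C
|q_surr| = (347.4 × 3.83) × 5.41 = 1330.542 × 5.41 = 7198 J
n(HCl) = 4.42 / 36.46 = 0.1212 mol
Temperature rose, so q_rxn = −|q_surr| = -7.198 kJ
ΔH = q_rxn / n = -59.39 kJ/mol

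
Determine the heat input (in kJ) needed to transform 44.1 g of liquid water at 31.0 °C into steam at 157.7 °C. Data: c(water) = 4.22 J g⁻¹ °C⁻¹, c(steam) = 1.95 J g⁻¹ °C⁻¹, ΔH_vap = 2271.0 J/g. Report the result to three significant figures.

q = 118 kJ

q1 (heat water 31.0→100.0 °C): 44.1 × 4.22 × 69.0 = 12841 J
q2 (vaporize at 100 °C): 44.1 × 2271.0 = 100151 J
q3 (heat steam 100.0→157.7 °C): 44.1 × 1.95 × 57.7 = 4962 J
Total: 12841 + 100151 + 4962 = 117954 J = 118 kJ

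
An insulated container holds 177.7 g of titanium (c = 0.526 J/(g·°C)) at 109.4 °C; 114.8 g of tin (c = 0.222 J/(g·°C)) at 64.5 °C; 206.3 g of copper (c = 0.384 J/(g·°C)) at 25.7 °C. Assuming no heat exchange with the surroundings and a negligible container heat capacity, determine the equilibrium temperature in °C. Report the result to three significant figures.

T_f = 70.2 °C

Σ mᵢcᵢ(T − Tᵢ) = 0  ⇒  T = Σ mᵢcᵢTᵢ / Σ mᵢcᵢ
Σ mᵢcᵢ = 177.7×0.526 + 114.8×0.222 + 206.3×0.384 = 198.1750
Σ mᵢcᵢTᵢ = 93.4702×109.4 + 25.4856×64.5 + 79.2192×25.7 = 13905
T = 13905 / 198.1750 = 70.17 °C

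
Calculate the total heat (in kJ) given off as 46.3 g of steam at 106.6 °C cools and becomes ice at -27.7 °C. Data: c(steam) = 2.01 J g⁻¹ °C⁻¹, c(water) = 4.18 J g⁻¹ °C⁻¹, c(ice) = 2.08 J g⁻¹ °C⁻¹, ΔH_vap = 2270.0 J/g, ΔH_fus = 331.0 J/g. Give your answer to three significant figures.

q = 143 kJ

q1 (cool steam 106.6→100 °C): 46.3 × 2.01 × 6.6 = 614 J
q2 (condense at 100 °C): 46.3 × 2270.0 = 105101 J
q3 (cool water 100→0 °C): 46.3 × 4.18 × 100.0 = 19353 J
q4 (freeze at 0 °C): 46.3 × 331.0 = 15325 J
q5 (cool ice 0→-27.7 °C): 46.3 × 2.08 × 27.7 = 2668 J
Total: 614 + 105101 + 19353 + 15325 + 2668 = 143061 J = 143 kJ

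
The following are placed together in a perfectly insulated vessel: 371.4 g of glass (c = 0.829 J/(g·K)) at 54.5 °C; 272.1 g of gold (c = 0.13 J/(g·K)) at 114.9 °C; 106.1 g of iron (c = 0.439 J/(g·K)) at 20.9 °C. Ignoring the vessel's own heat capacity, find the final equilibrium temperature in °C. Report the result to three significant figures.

T_f = 56.0 °C

Σ mᵢcᵢ(T − Tᵢ) = 0  ⇒  T = Σ mᵢcᵢTᵢ / Σ mᵢcᵢ
Σ mᵢcᵢ = 371.4×0.829 + 272.1×0.13 + 106.1×0.439 = 389.8415
Σ mᵢcᵢTᵢ = 307.8906×54.5 + 35.373×114.9 + 46.5779×20.9 = 21818
T = 21818 / 389.8415 = 55.97 °C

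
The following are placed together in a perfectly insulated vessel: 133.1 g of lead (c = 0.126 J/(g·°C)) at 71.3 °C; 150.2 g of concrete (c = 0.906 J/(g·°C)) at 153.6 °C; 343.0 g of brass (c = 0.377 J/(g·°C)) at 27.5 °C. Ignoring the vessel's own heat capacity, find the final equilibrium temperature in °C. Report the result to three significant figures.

Σ mᵢcᵢ(T − Tᵢ) = 0  ⇒  T = Σ mᵢcᵢTᵢ / Σ mᵢcᵢ
Σ mᵢcᵢ = 133.1×0.126 + 150.2×0.906 + 343.0×0.377 = 282.1628
Σ mᵢcᵢTᵢ = 16.7706×71.3 + 136.0812×153.6 + 129.311×27.5 = 25654
T = 25654 / 282.1628 = 90.92 °C

T_f = 90.9 °C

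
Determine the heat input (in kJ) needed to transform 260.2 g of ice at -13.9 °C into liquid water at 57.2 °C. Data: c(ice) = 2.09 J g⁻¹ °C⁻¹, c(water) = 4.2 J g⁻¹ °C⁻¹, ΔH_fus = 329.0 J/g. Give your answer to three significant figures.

q1 (heat ice -13.9→0.0 °C): 260.2 × 2.09 × 13.9 = 7559 J
q2 (melt at 0 °C): 260.2 × 329.0 = 85606 J
q3 (heat water 0.0→57.2 °C): 260.2 × 4.2 × 57.2 = 62510 J
Total: 7559 + 85606 + 62510 = 155675 J = 156 kJ

q = 156 kJ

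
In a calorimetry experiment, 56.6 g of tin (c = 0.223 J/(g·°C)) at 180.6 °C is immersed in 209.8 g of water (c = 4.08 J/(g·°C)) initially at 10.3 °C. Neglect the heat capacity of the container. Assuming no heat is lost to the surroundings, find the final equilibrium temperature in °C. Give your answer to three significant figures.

T_f = 12.8 °C

Heat lost by tin = heat gained by water.
(56.6)(0.223)(180.6 − T) = (209.8)(4.08)(T − 10.3)
12.6218 (180.6 − T) = 855.984 (T − 10.3)
2279.5 − 12.6218 T = 855.984 T − 8816.6
11096.1 = 868.6058 T
T = 12.77 °C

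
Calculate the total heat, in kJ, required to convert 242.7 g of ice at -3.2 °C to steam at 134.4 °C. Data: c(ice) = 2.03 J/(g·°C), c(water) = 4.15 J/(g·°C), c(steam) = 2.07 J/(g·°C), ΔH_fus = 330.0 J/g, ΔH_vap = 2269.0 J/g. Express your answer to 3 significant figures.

q = 750 kJ

q1 (heat ice -3.2→0.0 °C): 242.7 × 2.03 × 3.2 = 1577 J
q2 (melt at 0 °C): 242.7 × 330.0 = 80091 J
q3 (heat water 0.0→100.0 °C): 242.7 × 4.15 × 100.0 = 100721 J
q4 (vaporize at 100 °C): 242.7 × 2269.0 = 550686 J
q5 (heat steam 100.0→134.4 °C): 242.7 × 2.07 × 34.4 = 17282 J
Total: 1577 + 80091 + 100721 + 550686 + 17282 = 750357 J = 750 kJ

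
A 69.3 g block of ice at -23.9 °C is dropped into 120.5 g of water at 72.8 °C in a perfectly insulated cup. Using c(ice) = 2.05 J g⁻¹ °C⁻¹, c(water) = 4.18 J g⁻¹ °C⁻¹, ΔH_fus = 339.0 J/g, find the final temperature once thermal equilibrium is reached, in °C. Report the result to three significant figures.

T_f = 12.3 °C

Heat to bring ice to 0 °C and melt it: q₁ = 69.3×2.05×23.9 + 69.3×339.0 = 26888 J
Heat the water can supply cooling to 0 °C: 120.5×4.18×72.8 = 36668.6 J > q₁, so all ice melts.
Energy balance: 120.5×4.18×(72.8 − T) = 26888 + 69.3×4.18×(T − 0)
503.69(72.8 − T) = 26888 + 289.674 T
36668.6 − 26888 = 793.364 T
T = 9780.6 / 793.364 = 12.33 °C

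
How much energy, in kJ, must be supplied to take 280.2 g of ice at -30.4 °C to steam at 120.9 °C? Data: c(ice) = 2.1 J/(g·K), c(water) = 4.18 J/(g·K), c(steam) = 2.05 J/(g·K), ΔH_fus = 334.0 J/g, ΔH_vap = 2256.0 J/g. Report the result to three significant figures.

q1 (heat ice -30.4→0.0 °C): 280.2 × 2.1 × 30.4 = 17888 J
q2 (melt at 0 °C): 280.2 × 334.0 = 93587 J
q3 (heat water 0.0→100.0 °C): 280.2 × 4.18 × 100.0 = 117124 J
q4 (vaporize at 100 °C): 280.2 × 2256.0 = 632131 J
q5 (heat steam 100.0→120.9 °C): 280.2 × 2.05 × 20.9 = 12005 J
Total: 17888 + 93587 + 117124 + 632131 + 12005 = 872735 J = 873 kJ

q = 873 kJ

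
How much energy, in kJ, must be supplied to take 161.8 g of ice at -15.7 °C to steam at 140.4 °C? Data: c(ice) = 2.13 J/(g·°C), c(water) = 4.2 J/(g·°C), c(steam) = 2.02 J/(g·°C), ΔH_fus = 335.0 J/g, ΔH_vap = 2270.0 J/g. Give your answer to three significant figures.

q = 508 kJ

q1 (heat ice -15.7→0.0 °C): 161.8 × 2.13 × 15.7 = 5411 J
q2 (melt at 0 °C): 161.8 × 335.0 = 54203 J
q3 (heat water 0.0→100.0 °C): 161.8 × 4.2 × 100.0 = 67956 J
q4 (vaporize at 100 °C): 161.8 × 2270.0 = 367286 J
q5 (heat steam 100.0→140.4 °C): 161.8 × 2.02 × 40.4 = 13204 J
Total: 5411 + 54203 + 67956 + 367286 + 13204 = 508060 J = 508 kJ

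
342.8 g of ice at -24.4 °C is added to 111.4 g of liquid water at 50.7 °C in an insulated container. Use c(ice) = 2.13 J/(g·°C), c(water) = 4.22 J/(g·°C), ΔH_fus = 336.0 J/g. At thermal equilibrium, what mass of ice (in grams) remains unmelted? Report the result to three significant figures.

m_ice remaining = 325 g

Heat to warm all ice to 0 °C: 342.8×2.13×24.4 = 17816 J
Heat released by water cooling to 0 °C: 111.4×4.22×50.7 = 23834 J
23834 J < 17816 + 342.8×336.0 = 132996.8 J, so not all ice melts; final T = 0 °C.
Heat left for melting: 23834 − 17816 = 6018 J
Mass melted = 6018 / 336.0 = 17.91 g
Ice remaining = 342.8 − 17.91 = 324.89 g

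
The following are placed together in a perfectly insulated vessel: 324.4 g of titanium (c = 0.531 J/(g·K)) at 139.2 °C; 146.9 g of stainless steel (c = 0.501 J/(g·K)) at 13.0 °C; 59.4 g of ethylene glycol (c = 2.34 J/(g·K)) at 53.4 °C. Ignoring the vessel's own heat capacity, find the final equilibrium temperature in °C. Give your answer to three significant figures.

Σ mᵢcᵢ(T − Tᵢ) = 0  ⇒  T = Σ mᵢcᵢTᵢ / Σ mᵢcᵢ
Σ mᵢcᵢ = 324.4×0.531 + 146.9×0.501 + 59.4×2.34 = 384.8493
Σ mᵢcᵢTᵢ = 172.2564×139.2 + 73.5969×13.0 + 138.996×53.4 = 32357
T = 32357 / 384.8493 = 84.08 °C

T_f = 84.1 °C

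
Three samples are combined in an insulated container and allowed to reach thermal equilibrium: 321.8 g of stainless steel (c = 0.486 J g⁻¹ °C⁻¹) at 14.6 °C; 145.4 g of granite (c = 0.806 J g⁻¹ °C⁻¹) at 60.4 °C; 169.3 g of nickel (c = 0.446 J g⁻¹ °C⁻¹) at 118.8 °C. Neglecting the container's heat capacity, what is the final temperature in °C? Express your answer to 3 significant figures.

T_f = 52.5 °C

Σ mᵢcᵢ(T − Tᵢ) = 0  ⇒  T = Σ mᵢcᵢTᵢ / Σ mᵢcᵢ
Σ mᵢcᵢ = 321.8×0.486 + 145.4×0.806 + 169.3×0.446 = 349.0950
Σ mᵢcᵢTᵢ = 156.3948×14.6 + 117.1924×60.4 + 75.5078×118.8 = 18332
T = 18332 / 349.0950 = 52.51 °C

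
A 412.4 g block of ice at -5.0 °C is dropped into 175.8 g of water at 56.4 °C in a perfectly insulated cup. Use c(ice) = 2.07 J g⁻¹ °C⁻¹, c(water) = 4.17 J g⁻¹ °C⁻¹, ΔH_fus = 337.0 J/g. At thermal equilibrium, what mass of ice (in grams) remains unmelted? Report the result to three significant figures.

Heat to warm all ice to 0 °C: 412.4×2.07×5.0 = 4268.3 J
Heat released by water cooling to 0 °C: 175.8×4.17×56.4 = 41346 J
41346 J < 4268.3 + 412.4×337.0 = 143247.1 J, so not all ice melts; final T = 0 °C.
Heat left for melting: 41346 − 4268.3 = 37077.7 J
Mass melted = 37077.7 / 337.0 = 110.0 g
Ice remaining = 412.4 − 110.0 = 302.4 g

m_ice remaining = 302 g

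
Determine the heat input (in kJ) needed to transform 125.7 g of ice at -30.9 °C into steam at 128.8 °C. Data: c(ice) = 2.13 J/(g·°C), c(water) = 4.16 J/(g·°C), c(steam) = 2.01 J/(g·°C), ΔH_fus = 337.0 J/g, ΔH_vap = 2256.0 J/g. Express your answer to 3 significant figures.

q1 (heat ice -30.9→0.0 °C): 125.7 × 2.13 × 30.9 = 8273 J
q2 (melt at 0 °C): 125.7 × 337.0 = 42361 J
q3 (heat water 0.0→100.0 °C): 125.7 × 4.16 × 100.0 = 52291 J
q4 (vaporize at 100 °C): 125.7 × 2256.0 = 283579 J
q5 (heat steam 100.0→128.8 °C): 125.7 × 2.01 × 28.8 = 7277 J
Total: 8273 + 42361 + 52291 + 283579 + 7277 = 393781 J = 394 kJ

q = 394 kJ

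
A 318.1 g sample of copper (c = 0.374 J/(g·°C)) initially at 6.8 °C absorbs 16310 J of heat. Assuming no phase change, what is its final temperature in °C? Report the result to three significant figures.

ΔT = q / (m c) = 16310 / (318.1 × 0.374) = 137.1 °C
T_f = 6.8 + 137.1 = 143.9 °C

T_f = 144 °C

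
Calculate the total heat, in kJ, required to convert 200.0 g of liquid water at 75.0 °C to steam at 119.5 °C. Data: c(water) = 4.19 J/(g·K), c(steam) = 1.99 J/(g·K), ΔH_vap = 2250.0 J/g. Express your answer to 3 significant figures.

q1 (heat water 75.0→100.0 °C): 200.0 × 4.19 × 25.0 = 20950 J
q2 (vaporize at 100 °C): 200.0 × 2250.0 = 450000 J
q3 (heat steam 100.0→119.5 °C): 200.0 × 1.99 × 19.5 = 7761 J
Total: 20950 + 450000 + 7761 = 478711 J = 479 kJ

q = 479 kJ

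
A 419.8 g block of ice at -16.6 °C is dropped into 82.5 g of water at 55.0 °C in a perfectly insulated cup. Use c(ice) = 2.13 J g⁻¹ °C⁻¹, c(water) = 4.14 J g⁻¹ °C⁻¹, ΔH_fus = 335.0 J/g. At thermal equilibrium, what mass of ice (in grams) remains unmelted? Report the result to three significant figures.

Heat to warm all ice to 0 °C: 419.8×2.13×16.6 = 14843 J
Heat released by water cooling to 0 °C: 82.5×4.14×55.0 = 18785 J
18785 J < 14843 + 419.8×335.0 = 155476 J, so not all ice melts; final T = 0 °C.
Heat left for melting: 18785 − 14843 = 3942 J
Mass melted = 3942 / 335.0 = 11.77 g
Ice remaining = 419.8 − 11.77 = 408.03 g

m_ice remaining = 408 g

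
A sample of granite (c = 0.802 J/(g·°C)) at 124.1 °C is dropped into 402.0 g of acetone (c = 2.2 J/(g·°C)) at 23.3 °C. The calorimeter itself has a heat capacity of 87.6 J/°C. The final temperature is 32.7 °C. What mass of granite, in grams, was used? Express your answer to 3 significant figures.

m = 125 g

q_gained = (402.0 × 2.2 + 87.6) × (32.7 − 23.3) = 9137 J
q_lost = m × 0.802 × (124.1 − 32.7) = 73.3028 m
m = 9137 / 73.3028 = 125 g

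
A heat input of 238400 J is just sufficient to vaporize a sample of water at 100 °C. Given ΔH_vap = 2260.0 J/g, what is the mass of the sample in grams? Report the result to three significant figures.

m = q / ΔH_vap = 238400 J / 2260.0 J/g = 105 g

m = 105 g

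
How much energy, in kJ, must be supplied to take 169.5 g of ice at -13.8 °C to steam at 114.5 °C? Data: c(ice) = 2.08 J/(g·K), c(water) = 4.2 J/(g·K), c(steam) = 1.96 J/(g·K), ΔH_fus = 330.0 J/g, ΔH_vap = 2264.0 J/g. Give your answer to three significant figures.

q = 521 kJ

q1 (heat ice -13.8→0.0 °C): 169.5 × 2.08 × 13.8 = 4865 J
q2 (melt at 0 °C): 169.5 × 330.0 = 55935 J
q3 (heat water 0.0→100.0 °C): 169.5 × 4.2 × 100.0 = 71190 J
q4 (vaporize at 100 °C): 169.5 × 2264.0 = 383748 J
q5 (heat steam 100.0→114.5 °C): 169.5 × 1.96 × 14.5 = 4817 J
Total: 4865 + 55935 + 71190 + 383748 + 4817 = 520555 J = 521 kJ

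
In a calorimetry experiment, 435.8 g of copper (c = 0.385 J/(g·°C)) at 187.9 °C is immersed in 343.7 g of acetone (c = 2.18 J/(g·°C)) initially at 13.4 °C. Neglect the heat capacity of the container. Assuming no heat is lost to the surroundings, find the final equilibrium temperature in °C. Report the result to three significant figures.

T_f = 45.3 °C

Heat lost by copper = heat gained by acetone.
(435.8)(0.385)(187.9 − T) = (343.7)(2.18)(T − 13.4)
167.783 (187.9 − T) = 749.266 (T − 13.4)
31526 − 167.783 T = 749.266 T − 10040
41566 = 917.049 T
T = 45.33 °C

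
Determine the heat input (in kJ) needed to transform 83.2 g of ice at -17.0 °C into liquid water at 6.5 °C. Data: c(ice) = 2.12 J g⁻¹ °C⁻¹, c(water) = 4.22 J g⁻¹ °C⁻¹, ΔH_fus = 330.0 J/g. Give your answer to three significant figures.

q = 32.7 kJ

q1 (heat ice -17.0→0.0 °C): 83.2 × 2.12 × 17.0 = 2999 J
q2 (melt at 0 °C): 83.2 × 330.0 = 27456 J
q3 (heat water 0.0→6.5 °C): 83.2 × 4.22 × 6.5 = 2282 J
Total: 2999 + 27456 + 2282 = 32737 J = 32.7 kJ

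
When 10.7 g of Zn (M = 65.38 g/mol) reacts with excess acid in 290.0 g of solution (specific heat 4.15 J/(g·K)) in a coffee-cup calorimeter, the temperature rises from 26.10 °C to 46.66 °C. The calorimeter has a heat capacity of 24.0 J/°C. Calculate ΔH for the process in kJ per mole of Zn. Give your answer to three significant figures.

ΔH = -154 kJ/mol

|ΔT| = |46.66 − 26.10| = 20.56 °C
|q_surr| = (290.0 × 4.15 + 24.0) × 20.56 = 1227.5 × 20.56 = 25240 J
n(Zn) = 10.7 / 65.38 = 0.1637 mol
Temperature rose, so q_rxn = −|q_surr| = -25.24 kJ
ΔH = q_rxn / n = -154.2 kJ/mol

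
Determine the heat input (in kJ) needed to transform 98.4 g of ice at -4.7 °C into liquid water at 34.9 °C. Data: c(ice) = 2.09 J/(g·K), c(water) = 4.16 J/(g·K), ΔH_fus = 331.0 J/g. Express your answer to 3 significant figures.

q = 47.8 kJ

q1 (heat ice -4.7→0.0 °C): 98.4 × 2.09 × 4.7 = 967 J
q2 (melt at 0 °C): 98.4 × 331.0 = 32570 J
q3 (heat water 0.0→34.9 °C): 98.4 × 4.16 × 34.9 = 14286 J
Total: 967 + 32570 + 14286 = 47823 J = 47.8 kJ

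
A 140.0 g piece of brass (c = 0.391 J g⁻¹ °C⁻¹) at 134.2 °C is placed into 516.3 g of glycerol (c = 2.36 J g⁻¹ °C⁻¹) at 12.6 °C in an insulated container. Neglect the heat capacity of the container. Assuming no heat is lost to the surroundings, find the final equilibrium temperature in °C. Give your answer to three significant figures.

Heat lost by brass = heat gained by glycerol.
(140.0)(0.391)(134.2 − T) = (516.3)(2.36)(T − 12.6)
54.74 (134.2 − T) = 1218.468 (T − 12.6)
7346.1 − 54.74 T = 1218.468 T − 15353
22699.1 = 1273.208 T
T = 17.83 °C

T_f = 17.8 °C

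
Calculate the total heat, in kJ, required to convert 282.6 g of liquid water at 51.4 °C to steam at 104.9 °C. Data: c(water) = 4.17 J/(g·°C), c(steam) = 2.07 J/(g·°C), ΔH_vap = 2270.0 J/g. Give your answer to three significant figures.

q = 702 kJ

q1 (heat water 51.4→100.0 °C): 282.6 × 4.17 × 48.6 = 57272 J
q2 (vaporize at 100 °C): 282.6 × 2270.0 = 641502 J
q3 (heat steam 100.0→104.9 °C): 282.6 × 2.07 × 4.9 = 2866 J
Total: 57272 + 641502 + 2866 = 701640 J = 702 kJ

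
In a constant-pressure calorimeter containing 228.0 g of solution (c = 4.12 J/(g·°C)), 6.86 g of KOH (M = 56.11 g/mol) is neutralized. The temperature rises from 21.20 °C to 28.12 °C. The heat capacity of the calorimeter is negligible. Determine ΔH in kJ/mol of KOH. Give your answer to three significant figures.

ΔH = -53.2 kJ/mol

|ΔT| = |28.12 − 21.20| = 6.92 °C
|q_surr| = (228.0 × 4.12) × 6.92 = 939.36 × 6.92 = 6500.4 J
n(KOH) = 6.86 / 56.11 = 0.12226 mol
Temperature rose, so q_rxn = −|q_surr| = -6.5004 kJ
ΔH = q_rxn / n = -53.17 kJ/mol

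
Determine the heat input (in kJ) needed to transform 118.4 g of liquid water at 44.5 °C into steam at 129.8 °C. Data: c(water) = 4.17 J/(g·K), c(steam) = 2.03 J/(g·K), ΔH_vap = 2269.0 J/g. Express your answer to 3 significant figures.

q = 303 kJ

q1 (heat water 44.5→100.0 °C): 118.4 × 4.17 × 55.5 = 27402 J
q2 (vaporize at 100 °C): 118.4 × 2269.0 = 268650 J
q3 (heat steam 100.0→129.8 °C): 118.4 × 2.03 × 29.8 = 7162 J
Total: 27402 + 268650 + 7162 = 303214 J = 303 kJ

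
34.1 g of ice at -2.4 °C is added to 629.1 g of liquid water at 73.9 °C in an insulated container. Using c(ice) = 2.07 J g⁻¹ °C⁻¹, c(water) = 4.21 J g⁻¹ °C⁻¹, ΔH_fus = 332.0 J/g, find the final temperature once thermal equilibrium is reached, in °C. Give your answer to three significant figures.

Heat to bring ice to 0 °C and melt it: q₁ = 34.1×2.07×2.4 + 34.1×332.0 = 11491 J
Heat the water can supply cooling to 0 °C: 629.1×4.21×73.9 = 195725 J > q₁, so all ice melts.
Energy balance: 629.1×4.21×(73.9 − T) = 11491 + 34.1×4.21×(T − 0)
2648.511(73.9 − T) = 11491 + 143.561 T
195725 − 11491 = 2792.072 T
T = 184234 / 2792.072 = 65.98 °C

T_f = 66.0 °C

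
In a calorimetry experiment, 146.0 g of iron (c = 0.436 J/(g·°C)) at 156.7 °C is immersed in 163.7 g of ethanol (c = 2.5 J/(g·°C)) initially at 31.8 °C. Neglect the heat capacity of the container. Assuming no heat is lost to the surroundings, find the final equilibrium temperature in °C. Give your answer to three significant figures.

T_f = 48.6 °C

Heat lost by iron = heat gained by ethanol.
(146.0)(0.436)(156.7 − T) = (163.7)(2.5)(T − 31.8)
63.656 (156.7 − T) = 409.25 (T − 31.8)
9974.9 − 63.656 T = 409.25 T − 13014
22988.9 = 472.906 T
T = 48.61 °C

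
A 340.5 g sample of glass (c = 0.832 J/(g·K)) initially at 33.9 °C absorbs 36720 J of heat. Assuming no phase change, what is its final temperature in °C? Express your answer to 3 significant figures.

T_f = 164 °C

ΔT = q / (m c) = 36720 / (340.5 × 0.832) = 129.6 °C
T_f = 33.9 + 129.6 = 163.5 °C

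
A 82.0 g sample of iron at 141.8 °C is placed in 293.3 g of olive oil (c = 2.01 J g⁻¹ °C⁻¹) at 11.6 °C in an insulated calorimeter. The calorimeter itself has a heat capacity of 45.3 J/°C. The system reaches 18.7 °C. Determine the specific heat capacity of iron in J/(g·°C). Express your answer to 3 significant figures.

q_gained = (293.3 × 2.01 + 45.3) × (18.7 − 11.6) = 4507.3 J
q_lost = 82.0 × c × (141.8 − 18.7) = 10094.2 c
Set equal: c = 4507.3 / 10094.2 = 0.447 J/(g·°C)

c = 0.447 J/(g·°C)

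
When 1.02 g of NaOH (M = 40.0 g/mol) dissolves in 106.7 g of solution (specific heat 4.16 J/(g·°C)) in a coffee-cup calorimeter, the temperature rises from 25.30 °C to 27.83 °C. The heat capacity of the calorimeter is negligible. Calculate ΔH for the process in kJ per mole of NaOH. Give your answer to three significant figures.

ΔH = -44.0 kJ/mol

|ΔT| = |27.83 − 25.30| = 2.53 °C
|q_surr| = (106.7 × 4.16) × 2.53 = 443.872 × 2.53 = 1123 J
n(NaOH) = 1.02 / 40.0 = 0.02550 mol
Temperature rose, so q_rxn = −|q_surr| = -1.123 kJ
ΔH = q_rxn / n = -44.04 kJ/mol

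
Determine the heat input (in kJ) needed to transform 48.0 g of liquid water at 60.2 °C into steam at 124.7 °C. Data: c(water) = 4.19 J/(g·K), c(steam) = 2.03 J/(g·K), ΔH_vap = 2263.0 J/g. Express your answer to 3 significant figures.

q1 (heat water 60.2→100.0 °C): 48.0 × 4.19 × 39.8 = 8005 J
q2 (vaporize at 100 °C): 48.0 × 2263.0 = 108624 J
q3 (heat steam 100.0→124.7 °C): 48.0 × 2.03 × 24.7 = 2407 J
Total: 8005 + 108624 + 2407 = 119036 J = 119 kJ

q = 119 kJ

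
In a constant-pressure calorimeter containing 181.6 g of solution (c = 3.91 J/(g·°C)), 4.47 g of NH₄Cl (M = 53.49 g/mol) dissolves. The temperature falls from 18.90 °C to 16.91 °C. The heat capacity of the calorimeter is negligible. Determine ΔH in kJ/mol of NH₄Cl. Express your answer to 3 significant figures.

|ΔT| = |16.91 − 18.90| = 1.99 °C
|q_surr| = (181.6 × 3.91) × 1.99 = 710.056 × 1.99 = 1413 J
n(NH₄Cl) = 4.47 / 53.49 = 0.08357 mol
Temperature fell, so q_rxn = +|q_surr| = 1.413 kJ
ΔH = q_rxn / n = 16.91 kJ/mol

ΔH = 16.9 kJ/mol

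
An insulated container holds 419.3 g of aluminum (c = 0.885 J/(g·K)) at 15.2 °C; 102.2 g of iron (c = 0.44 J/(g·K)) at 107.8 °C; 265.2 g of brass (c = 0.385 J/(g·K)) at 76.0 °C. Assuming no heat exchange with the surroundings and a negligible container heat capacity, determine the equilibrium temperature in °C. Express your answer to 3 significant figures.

T_f = 35.2 °C

Σ mᵢcᵢ(T − Tᵢ) = 0  ⇒  T = Σ mᵢcᵢTᵢ / Σ mᵢcᵢ
Σ mᵢcᵢ = 419.3×0.885 + 102.2×0.44 + 265.2×0.385 = 518.1505
Σ mᵢcᵢTᵢ = 371.0805×15.2 + 44.968×107.8 + 102.102×76.0 = 18248
T = 18248 / 518.1505 = 35.22 °C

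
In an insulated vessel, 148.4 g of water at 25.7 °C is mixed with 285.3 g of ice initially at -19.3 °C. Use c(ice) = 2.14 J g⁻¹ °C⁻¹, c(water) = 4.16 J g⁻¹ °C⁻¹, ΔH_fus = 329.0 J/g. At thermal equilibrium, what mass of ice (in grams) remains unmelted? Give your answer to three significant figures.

Heat to warm all ice to 0 °C: 285.3×2.14×19.3 = 11783 J
Heat released by water cooling to 0 °C: 148.4×4.16×25.7 = 15866 J
15866 J < 11783 + 285.3×329.0 = 105646.7 J, so not all ice melts; final T = 0 °C.
Heat left for melting: 15866 − 11783 = 4083 J
Mass melted = 4083 / 329.0 = 12.41 g
Ice remaining = 285.3 − 12.41 = 272.89 g

m_ice remaining = 273 g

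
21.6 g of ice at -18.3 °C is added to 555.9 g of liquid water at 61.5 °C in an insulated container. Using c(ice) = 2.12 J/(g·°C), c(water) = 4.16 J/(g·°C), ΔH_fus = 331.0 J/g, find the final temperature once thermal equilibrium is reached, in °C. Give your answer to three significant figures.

T_f = 55.9 °C

Heat to bring ice to 0 °C and melt it: q₁ = 21.6×2.12×18.3 + 21.6×331.0 = 7987.6 J
Heat the water can supply cooling to 0 °C: 555.9×4.16×61.5 = 142221 J > q₁, so all ice melts.
Energy balance: 555.9×4.16×(61.5 − T) = 7987.6 + 21.6×4.16×(T − 0)
2312.544(61.5 − T) = 7987.6 + 89.856 T
142221 − 7987.6 = 2402.400 T
T = 134233.4 / 2402.400 = 55.87 °C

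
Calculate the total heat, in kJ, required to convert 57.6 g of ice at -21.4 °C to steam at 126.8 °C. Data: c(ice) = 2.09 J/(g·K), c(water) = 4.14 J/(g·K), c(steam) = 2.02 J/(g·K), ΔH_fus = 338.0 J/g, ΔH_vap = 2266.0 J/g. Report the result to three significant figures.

q = 180 kJ

q1 (heat ice -21.4→0.0 °C): 57.6 × 2.09 × 21.4 = 2576 J
q2 (melt at 0 °C): 57.6 × 338.0 = 19469 J
q3 (heat water 0.0→100.0 °C): 57.6 × 4.14 × 100.0 = 23846 J
q4 (vaporize at 100 °C): 57.6 × 2266.0 = 130522 J
q5 (heat steam 100.0→126.8 °C): 57.6 × 2.02 × 26.8 = 3118 J
Total: 2576 + 19469 + 23846 + 130522 + 3118 = 179531 J = 180 kJ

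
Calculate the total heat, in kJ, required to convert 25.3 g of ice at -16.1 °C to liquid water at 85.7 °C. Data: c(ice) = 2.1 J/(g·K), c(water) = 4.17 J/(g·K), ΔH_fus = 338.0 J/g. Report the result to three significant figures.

q = 18.4 kJ

q1 (heat ice -16.1→0.0 °C): 25.3 × 2.1 × 16.1 = 855 J
q2 (melt at 0 °C): 25.3 × 338.0 = 8551 J
q3 (heat water 0.0→85.7 °C): 25.3 × 4.17 × 85.7 = 9041 J
Total: 855 + 8551 + 9041 = 18447 J = 18.4 kJ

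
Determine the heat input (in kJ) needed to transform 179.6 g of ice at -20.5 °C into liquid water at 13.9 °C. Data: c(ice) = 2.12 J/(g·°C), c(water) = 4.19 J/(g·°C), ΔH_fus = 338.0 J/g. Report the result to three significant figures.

q1 (heat ice -20.5→0.0 °C): 179.6 × 2.12 × 20.5 = 7805 J
q2 (melt at 0 °C): 179.6 × 338.0 = 60705 J
q3 (heat water 0.0→13.9 °C): 179.6 × 4.19 × 13.9 = 10460 J
Total: 7805 + 60705 + 10460 = 78970 J = 79.0 kJ

q = 79.0 kJ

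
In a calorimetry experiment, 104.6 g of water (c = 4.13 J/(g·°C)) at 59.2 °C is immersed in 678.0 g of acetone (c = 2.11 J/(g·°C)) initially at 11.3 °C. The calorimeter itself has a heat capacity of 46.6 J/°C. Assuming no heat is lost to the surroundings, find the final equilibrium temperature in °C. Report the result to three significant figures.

T_f = 22.1 °C

Heat lost by water = heat gained by acetone + calorimeter.
(104.6)(4.13)(59.2 − T) = [(678.0)(2.11) + 46.6](T − 11.3)
431.998 (59.2 − T) = 1477.18 (T − 11.3)
25574 − 431.998 T = 1477.18 T − 16692
42266 = 1909.178 T
T = 22.14 °C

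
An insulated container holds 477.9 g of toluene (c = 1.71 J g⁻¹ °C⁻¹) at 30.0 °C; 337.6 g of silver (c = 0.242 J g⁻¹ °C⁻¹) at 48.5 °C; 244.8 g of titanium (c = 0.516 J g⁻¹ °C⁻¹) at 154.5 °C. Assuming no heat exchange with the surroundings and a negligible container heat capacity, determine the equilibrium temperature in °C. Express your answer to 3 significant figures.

T_f = 46.8 °C

Σ mᵢcᵢ(T − Tᵢ) = 0  ⇒  T = Σ mᵢcᵢTᵢ / Σ mᵢcᵢ
Σ mᵢcᵢ = 477.9×1.71 + 337.6×0.242 + 244.8×0.516 = 1025.2250
Σ mᵢcᵢTᵢ = 817.209×30.0 + 81.6992×48.5 + 126.3168×154.5 = 47995
T = 47995 / 1025.2250 = 46.81 °C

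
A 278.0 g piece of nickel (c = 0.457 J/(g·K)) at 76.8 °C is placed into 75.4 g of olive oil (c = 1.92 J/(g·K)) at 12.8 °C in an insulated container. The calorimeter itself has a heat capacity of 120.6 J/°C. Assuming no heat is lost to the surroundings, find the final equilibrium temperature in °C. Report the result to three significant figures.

T_f = 33.5 °C

Heat lost by nickel = heat gained by olive oil + calorimeter.
(278.0)(0.457)(76.8 − T) = [(75.4)(1.92) + 120.6](T − 12.8)
127.046 (76.8 − T) = 265.368 (T − 12.8)
9757.1 − 127.046 T = 265.368 T − 3396.7
13153.8 = 392.414 T
T = 33.52 °C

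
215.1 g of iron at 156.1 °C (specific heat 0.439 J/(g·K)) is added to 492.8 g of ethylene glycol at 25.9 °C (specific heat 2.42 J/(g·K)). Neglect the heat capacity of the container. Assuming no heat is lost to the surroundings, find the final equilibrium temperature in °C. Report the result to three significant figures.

T_f = 35.5 °C

Heat lost by iron = heat gained by ethylene glycol.
(215.1)(0.439)(156.1 − T) = (492.8)(2.42)(T − 25.9)
94.4289 (156.1 − T) = 1192.576 (T − 25.9)
14740 − 94.4289 T = 1192.576 T − 30888
45628 = 1287.0049 T
T = 35.45 °C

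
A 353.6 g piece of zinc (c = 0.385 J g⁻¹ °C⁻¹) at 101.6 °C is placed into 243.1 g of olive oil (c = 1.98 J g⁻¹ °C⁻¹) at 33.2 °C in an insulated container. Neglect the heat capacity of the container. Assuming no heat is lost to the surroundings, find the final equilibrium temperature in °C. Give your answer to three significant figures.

Heat lost by zinc = heat gained by olive oil.
(353.6)(0.385)(101.6 − T) = (243.1)(1.98)(T − 33.2)
136.136 (101.6 − T) = 481.338 (T − 33.2)
13831 − 136.136 T = 481.338 T − 15980
29811 = 617.474 T
T = 48.28 °C

T_f = 48.3 °C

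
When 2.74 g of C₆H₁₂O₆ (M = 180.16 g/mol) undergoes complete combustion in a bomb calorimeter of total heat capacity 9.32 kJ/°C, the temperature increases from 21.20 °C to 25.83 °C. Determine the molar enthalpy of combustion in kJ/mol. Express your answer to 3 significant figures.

ΔT = 25.83 − 21.20 = 4.63 °C
q_cal = C_cal × ΔT = 9.32 × 4.63 = 43.1516 kJ
n = 2.74 / 180.16 = 0.01521 mol
q_rxn = −q_cal = -43.1516 kJ
ΔH = -43.1516 / 0.01521 = -2837 kJ/mol

ΔH = -2840 kJ/mol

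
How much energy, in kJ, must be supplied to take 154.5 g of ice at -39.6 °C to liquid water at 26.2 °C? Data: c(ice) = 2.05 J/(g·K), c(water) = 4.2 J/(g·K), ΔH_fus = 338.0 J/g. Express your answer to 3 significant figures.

q = 81.8 kJ

q1 (heat ice -39.6→0.0 °C): 154.5 × 2.05 × 39.6 = 12542 J
q2 (melt at 0 °C): 154.5 × 338.0 = 52221 J
q3 (heat water 0.0→26.2 °C): 154.5 × 4.2 × 26.2 = 17001 J
Total: 12542 + 52221 + 17001 = 81764 J = 81.8 kJ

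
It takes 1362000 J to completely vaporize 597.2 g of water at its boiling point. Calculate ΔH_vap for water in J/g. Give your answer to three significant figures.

ΔH_vap = 2280 J/g

ΔH_vap = q / m = 1362000 / 597.2 = 2280 J/g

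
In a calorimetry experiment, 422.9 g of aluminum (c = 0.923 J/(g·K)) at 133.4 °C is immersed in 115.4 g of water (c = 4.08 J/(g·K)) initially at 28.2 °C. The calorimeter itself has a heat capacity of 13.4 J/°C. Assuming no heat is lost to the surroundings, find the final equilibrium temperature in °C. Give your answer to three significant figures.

Heat lost by aluminum = heat gained by water + calorimeter.
(422.9)(0.923)(133.4 − T) = [(115.4)(4.08) + 13.4](T − 28.2)
390.3367 (133.4 − T) = 484.232 (T − 28.2)
52071 − 390.3367 T = 484.232 T − 13655
65726 = 874.5687 T
T = 75.15 °C

T_f = 75.2 °C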